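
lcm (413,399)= 23541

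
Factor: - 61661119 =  - 13^1*1051^1*4513^1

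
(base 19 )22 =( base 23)1H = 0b101000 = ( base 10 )40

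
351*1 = 351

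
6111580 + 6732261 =12843841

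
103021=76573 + 26448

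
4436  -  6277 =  - 1841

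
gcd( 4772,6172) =4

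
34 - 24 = 10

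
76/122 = 38/61 = 0.62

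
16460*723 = 11900580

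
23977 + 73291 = 97268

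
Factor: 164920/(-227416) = -95/131 = -  5^1*19^1*131^(- 1 ) 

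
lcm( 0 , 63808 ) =0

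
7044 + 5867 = 12911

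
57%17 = 6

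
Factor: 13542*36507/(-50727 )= - 4453854/457 = - 2^1*3^1*43^1*61^1*283^1 * 457^( - 1)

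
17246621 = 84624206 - 67377585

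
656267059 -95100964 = 561166095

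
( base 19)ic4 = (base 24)BGA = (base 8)15112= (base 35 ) 5ha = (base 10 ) 6730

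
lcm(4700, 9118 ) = 455900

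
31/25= 31/25 = 1.24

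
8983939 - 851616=8132323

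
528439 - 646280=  -117841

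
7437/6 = 2479/2 = 1239.50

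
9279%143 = 127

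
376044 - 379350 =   -  3306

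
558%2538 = 558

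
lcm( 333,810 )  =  29970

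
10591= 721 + 9870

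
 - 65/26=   -  5/2 = - 2.50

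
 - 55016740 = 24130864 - 79147604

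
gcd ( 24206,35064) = 2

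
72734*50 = 3636700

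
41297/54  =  41297/54 = 764.76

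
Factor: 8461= 8461^1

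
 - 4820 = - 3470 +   -  1350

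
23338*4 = 93352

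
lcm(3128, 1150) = 78200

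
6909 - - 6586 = 13495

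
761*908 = 690988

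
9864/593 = 16 + 376/593  =  16.63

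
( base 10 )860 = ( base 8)1534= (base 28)12K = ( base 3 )1011212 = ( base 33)Q2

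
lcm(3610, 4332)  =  21660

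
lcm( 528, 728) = 48048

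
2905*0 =0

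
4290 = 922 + 3368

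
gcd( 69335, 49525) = 9905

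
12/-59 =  - 12/59 = - 0.20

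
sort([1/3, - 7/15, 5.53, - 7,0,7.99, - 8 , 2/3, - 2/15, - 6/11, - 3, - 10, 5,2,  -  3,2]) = [ - 10,-8, - 7, - 3, - 3, - 6/11, - 7/15, - 2/15,0, 1/3,2/3, 2,2, 5,5.53,7.99]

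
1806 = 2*903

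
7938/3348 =147/62=2.37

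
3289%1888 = 1401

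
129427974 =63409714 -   -  66018260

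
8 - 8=0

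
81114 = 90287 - 9173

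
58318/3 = 19439+1/3 = 19439.33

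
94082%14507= 7040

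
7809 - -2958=10767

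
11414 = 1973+9441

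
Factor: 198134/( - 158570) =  - 5^(  -  1 ) *101^ ( -1)* 631^1 = - 631/505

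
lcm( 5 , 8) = 40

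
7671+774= 8445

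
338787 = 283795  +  54992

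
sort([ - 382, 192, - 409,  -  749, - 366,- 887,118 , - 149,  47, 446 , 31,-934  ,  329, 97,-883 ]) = [ - 934, - 887, - 883,-749, - 409, - 382, - 366,-149,31, 47,  97,  118, 192,  329,446 ]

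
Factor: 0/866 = 0^1 = 0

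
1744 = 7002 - 5258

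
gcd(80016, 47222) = 2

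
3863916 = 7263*532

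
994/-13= - 994/13 =-76.46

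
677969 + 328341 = 1006310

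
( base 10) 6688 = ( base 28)8eo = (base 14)261a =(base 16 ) 1A20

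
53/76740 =53/76740 = 0.00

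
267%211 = 56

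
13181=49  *269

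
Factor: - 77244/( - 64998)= 82/69 = 2^1*3^( - 1)*23^( - 1) * 41^1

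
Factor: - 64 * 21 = -2^6 * 3^1*7^1  =  -1344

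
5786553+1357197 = 7143750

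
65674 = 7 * 9382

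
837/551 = 837/551 = 1.52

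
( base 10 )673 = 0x2A1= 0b1010100001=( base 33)KD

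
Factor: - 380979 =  - 3^2*42331^1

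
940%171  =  85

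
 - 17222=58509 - 75731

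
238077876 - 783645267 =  - 545567391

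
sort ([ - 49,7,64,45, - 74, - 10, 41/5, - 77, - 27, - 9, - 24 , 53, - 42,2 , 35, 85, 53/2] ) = [-77,-74, - 49, - 42, - 27,- 24 , - 10, - 9, 2, 7,41/5,53/2,35, 45, 53, 64, 85 ]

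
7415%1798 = 223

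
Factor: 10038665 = 5^1*7^1*13^1*22063^1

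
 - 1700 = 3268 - 4968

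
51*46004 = 2346204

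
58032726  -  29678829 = 28353897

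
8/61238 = 4/30619 = 0.00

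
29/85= 29/85= 0.34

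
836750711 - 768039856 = 68710855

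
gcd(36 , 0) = 36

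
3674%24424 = 3674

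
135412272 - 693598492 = - 558186220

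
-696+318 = -378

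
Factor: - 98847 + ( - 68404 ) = -167251 = - 7^1*23893^1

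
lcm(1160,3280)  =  95120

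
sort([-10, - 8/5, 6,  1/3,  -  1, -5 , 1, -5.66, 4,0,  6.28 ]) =[ - 10, - 5.66, -5,  -  8/5, - 1,0, 1/3, 1,4,6, 6.28]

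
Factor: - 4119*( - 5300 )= 2^2*3^1*5^2*53^1*1373^1 = 21830700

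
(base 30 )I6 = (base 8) 1042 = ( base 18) 1c6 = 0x222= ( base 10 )546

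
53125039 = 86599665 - 33474626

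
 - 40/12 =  - 10/3 = - 3.33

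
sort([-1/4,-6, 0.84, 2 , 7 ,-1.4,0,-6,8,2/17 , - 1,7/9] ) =[-6,  -  6, - 1.4,-1,- 1/4,0, 2/17,7/9, 0.84,2,7 , 8] 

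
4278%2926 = 1352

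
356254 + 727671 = 1083925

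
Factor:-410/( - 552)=205/276 = 2^( - 2)*3^ ( - 1)*5^1*23^(-1)*41^1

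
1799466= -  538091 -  - 2337557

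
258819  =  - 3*(-86273)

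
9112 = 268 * 34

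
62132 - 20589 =41543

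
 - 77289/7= - 77289/7 = - 11041.29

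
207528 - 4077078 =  - 3869550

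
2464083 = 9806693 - 7342610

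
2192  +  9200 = 11392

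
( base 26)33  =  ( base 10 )81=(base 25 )36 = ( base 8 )121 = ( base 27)30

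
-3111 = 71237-74348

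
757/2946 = 757/2946  =  0.26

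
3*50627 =151881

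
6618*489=3236202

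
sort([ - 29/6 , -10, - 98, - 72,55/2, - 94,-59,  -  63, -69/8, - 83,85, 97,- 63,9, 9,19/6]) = [ - 98, - 94, - 83,-72,- 63 ,-63, - 59, - 10, - 69/8, -29/6,19/6,9,9,  55/2, 85,97] 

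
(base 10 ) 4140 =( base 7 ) 15033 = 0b1000000101100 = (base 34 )3JQ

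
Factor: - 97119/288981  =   -3^1*7^(-1)*109^1*139^(- 1 )  =  - 327/973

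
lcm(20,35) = 140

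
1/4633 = 1/4633 =0.00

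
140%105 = 35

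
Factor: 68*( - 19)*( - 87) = 2^2*3^1*17^1*19^1*29^1 = 112404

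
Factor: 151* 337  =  50887=151^1*337^1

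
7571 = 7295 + 276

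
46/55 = 46/55 = 0.84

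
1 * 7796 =7796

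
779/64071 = 779/64071 = 0.01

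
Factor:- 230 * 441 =-101430 = -2^1*3^2*5^1*7^2*23^1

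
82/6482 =41/3241= 0.01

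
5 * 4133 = 20665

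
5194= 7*742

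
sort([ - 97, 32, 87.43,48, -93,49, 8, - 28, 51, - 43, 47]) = [ - 97, - 93, - 43 ,  -  28, 8, 32, 47, 48,49, 51, 87.43] 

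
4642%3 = 1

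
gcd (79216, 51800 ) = 8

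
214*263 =56282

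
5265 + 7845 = 13110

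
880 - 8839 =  - 7959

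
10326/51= 202 + 8/17 = 202.47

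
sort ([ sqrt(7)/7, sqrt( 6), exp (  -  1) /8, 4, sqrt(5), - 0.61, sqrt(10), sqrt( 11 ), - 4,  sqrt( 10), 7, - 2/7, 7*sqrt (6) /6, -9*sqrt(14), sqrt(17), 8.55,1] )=[-9*sqrt(14 ) ,-4, - 0.61, - 2/7, exp( - 1)/8,sqrt( 7 )/7, 1, sqrt ( 5), sqrt(6 ), 7*sqrt (6 )/6, sqrt(10),sqrt( 10 ),  sqrt (11), 4, sqrt( 17 ), 7, 8.55 ] 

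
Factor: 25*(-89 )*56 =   -  2^3*5^2*7^1*89^1 = - 124600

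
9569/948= 9569/948=10.09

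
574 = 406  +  168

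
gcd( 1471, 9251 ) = 1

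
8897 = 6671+2226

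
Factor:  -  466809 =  - 3^1*7^1*22229^1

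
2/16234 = 1/8117 = 0.00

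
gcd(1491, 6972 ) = 21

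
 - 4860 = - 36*135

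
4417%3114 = 1303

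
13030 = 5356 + 7674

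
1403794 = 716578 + 687216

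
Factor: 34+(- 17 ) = 17^1 = 17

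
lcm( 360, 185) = 13320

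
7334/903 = 8 + 110/903  =  8.12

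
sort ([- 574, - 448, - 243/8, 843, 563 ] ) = [ - 574, - 448,- 243/8,563, 843 ] 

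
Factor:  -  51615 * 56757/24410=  - 585902511/4882 = - 2^( - 1)*3^3*31^1 *37^1 * 2441^(- 1 )*18919^1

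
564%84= 60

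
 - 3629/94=-39 + 37/94 = -  38.61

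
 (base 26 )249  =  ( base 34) 193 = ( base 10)1465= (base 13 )889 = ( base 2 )10110111001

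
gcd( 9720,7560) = 1080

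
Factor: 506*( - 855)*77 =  - 33312510 =- 2^1*3^2*5^1*7^1 *11^2 *19^1*23^1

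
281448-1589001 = -1307553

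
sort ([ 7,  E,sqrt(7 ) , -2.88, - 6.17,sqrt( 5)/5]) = [-6.17, - 2.88  ,  sqrt(5 )/5,sqrt( 7),E,7 ] 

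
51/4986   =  17/1662 = 0.01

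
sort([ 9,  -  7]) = [ - 7, 9 ] 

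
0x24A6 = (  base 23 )hgl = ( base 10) 9382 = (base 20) 1392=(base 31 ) 9NK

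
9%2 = 1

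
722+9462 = 10184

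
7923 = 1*7923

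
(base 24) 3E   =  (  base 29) 2S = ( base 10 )86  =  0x56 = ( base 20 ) 46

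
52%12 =4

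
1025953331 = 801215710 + 224737621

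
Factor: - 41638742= - 2^1*20819371^1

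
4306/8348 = 2153/4174 = 0.52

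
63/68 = 63/68 = 0.93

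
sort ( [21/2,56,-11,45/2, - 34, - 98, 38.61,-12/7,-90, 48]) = [ - 98, - 90, - 34,-11,-12/7, 21/2, 45/2, 38.61, 48, 56] 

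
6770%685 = 605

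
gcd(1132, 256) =4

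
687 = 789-102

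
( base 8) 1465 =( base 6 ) 3445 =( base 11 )687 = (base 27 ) 13B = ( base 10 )821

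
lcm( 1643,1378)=42718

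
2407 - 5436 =  -  3029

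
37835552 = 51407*736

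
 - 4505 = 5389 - 9894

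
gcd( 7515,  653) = 1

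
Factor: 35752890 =2^1*3^1*5^1*137^1*8699^1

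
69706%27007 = 15692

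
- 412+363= - 49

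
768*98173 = 75396864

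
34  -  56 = -22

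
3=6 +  - 3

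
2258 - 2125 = 133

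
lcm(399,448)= 25536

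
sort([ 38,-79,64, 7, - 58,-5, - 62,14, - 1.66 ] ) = [  -  79, - 62, - 58, - 5, - 1.66 , 7,14, 38,64]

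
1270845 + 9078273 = 10349118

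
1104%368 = 0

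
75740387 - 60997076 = 14743311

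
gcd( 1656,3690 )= 18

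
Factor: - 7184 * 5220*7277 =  - 2^6 * 3^2*5^1 * 19^1*29^1*383^1 * 449^1 = - 272890992960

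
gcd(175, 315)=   35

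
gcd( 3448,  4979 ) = 1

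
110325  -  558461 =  - 448136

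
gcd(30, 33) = 3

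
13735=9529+4206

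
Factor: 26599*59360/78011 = 2^5  *  5^1*7^1*53^1*67^1*181^( - 1)*397^1*431^( - 1) = 1578916640/78011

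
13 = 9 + 4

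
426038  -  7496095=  - 7070057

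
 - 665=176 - 841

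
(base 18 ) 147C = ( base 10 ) 7266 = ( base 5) 213031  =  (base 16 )1C62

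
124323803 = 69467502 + 54856301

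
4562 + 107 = 4669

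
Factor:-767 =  - 13^1*59^1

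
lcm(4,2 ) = 4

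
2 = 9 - 7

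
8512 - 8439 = 73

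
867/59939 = 867/59939 = 0.01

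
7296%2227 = 615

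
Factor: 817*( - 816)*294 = -2^5* 3^2* 7^2*17^1*19^1*43^1=- 196001568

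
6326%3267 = 3059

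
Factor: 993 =3^1*331^1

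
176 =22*8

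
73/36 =73/36  =  2.03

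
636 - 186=450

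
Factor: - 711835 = - 5^1*19^1*59^1*127^1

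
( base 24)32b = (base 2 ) 11011111011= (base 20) 497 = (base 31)1QK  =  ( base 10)1787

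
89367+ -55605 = 33762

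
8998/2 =4499 = 4499.00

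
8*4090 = 32720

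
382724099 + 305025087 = 687749186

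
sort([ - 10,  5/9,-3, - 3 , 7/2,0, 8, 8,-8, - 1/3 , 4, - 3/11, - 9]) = [ - 10, - 9,-8,  -  3, - 3, - 1/3, - 3/11,0,5/9, 7/2, 4  ,  8, 8]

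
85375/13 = 85375/13 = 6567.31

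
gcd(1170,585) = 585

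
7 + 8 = 15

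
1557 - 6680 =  - 5123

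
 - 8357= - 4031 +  - 4326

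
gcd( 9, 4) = 1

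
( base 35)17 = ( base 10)42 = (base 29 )1d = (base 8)52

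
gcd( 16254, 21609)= 63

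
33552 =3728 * 9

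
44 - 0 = 44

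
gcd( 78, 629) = 1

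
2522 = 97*26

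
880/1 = 880 = 880.00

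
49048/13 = 49048/13  =  3772.92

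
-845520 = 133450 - 978970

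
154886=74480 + 80406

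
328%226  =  102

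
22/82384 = 11/41192 = 0.00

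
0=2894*0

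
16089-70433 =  - 54344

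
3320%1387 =546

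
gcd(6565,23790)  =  65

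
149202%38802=32796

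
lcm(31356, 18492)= 721188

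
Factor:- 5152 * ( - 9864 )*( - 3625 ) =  - 184220064000 = -2^8 * 3^2 * 5^3*7^1*23^1 * 29^1*137^1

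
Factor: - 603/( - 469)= 9/7 = 3^2*7^( - 1 )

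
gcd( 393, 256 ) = 1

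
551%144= 119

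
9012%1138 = 1046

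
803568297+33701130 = 837269427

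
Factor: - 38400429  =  -3^1 * 149^1*271^1*317^1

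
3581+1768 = 5349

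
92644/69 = 1342 +2/3 = 1342.67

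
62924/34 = 1850 + 12/17 = 1850.71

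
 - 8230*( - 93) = 765390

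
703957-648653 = 55304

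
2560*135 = 345600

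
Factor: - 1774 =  - 2^1*887^1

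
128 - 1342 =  - 1214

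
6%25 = 6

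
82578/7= 11796 + 6/7 = 11796.86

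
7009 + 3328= 10337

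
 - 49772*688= - 34243136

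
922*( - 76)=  - 70072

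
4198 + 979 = 5177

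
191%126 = 65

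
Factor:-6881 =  - 7^1 * 983^1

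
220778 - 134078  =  86700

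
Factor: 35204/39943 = 52/59 = 2^2*13^1*59^( -1) 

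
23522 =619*38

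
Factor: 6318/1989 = 2^1 * 3^3 * 17^ ( - 1) = 54/17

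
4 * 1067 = 4268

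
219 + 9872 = 10091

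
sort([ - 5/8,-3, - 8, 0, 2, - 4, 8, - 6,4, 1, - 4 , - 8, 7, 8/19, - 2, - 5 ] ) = [ - 8, - 8,- 6 , - 5, - 4,- 4, - 3,  -  2,  -  5/8, 0,8/19,1, 2, 4, 7, 8 ] 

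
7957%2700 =2557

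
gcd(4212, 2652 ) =156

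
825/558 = 275/186 = 1.48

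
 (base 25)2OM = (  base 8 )3520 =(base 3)2120100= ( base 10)1872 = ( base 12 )1100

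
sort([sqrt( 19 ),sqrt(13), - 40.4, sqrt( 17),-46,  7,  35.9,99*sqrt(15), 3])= [ - 46,-40.4,3, sqrt( 13),sqrt( 17 ),  sqrt( 19), 7,35.9,99*sqrt (15 ) ]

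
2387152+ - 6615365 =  -4228213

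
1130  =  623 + 507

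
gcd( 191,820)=1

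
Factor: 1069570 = 2^1*5^1*106957^1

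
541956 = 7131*76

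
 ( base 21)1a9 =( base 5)10120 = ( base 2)1010010100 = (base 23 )15G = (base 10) 660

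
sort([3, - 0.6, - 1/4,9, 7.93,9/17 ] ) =[- 0.6, - 1/4,9/17,3, 7.93,9]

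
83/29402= 83/29402 = 0.00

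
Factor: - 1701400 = -2^3*5^2*47^1*181^1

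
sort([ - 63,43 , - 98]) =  [ - 98 , - 63,43]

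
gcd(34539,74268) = 3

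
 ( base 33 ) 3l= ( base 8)170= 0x78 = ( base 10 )120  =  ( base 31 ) 3r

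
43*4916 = 211388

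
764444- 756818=7626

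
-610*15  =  -9150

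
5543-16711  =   - 11168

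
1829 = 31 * 59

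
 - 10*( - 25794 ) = 257940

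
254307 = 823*309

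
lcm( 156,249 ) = 12948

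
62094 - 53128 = 8966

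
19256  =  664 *29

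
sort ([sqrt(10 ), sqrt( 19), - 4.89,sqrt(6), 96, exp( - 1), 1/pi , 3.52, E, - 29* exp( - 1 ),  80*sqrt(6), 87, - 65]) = [ - 65,-29*exp( - 1), - 4.89 , 1/pi,exp ( - 1 ), sqrt(6),E,sqrt( 10),3.52 , sqrt(19 ), 87,96, 80 *sqrt(6)]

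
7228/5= 1445+ 3/5 = 1445.60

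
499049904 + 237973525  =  737023429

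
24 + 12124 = 12148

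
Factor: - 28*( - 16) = 2^6*7^1 = 448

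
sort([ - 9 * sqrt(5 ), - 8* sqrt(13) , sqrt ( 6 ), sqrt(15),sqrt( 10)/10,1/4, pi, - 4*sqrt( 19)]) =[-8* sqrt(13), - 9*sqrt( 5), - 4 *sqrt(19 ),1/4,sqrt( 10)/10,sqrt( 6), pi, sqrt( 15)] 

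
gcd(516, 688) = 172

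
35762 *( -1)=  - 35762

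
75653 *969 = 73307757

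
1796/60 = 29 + 14/15 = 29.93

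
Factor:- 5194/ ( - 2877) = 742/411 = 2^1 * 3^( - 1 )*7^1*53^1*137^( - 1)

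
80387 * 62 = 4983994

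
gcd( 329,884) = 1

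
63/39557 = 9/5651  =  0.00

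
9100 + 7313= 16413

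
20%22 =20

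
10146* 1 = 10146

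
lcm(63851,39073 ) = 2617891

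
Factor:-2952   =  -2^3*3^2 * 41^1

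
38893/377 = 38893/377= 103.16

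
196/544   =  49/136=0.36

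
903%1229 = 903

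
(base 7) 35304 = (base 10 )9069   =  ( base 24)FHL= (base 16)236D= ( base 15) 2A49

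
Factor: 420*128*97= 2^9 * 3^1 * 5^1*7^1*97^1=5214720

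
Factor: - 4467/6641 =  - 3^1*29^ ( - 1)*229^(-1 )*1489^1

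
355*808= 286840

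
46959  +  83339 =130298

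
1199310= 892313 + 306997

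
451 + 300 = 751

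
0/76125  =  0 = 0.00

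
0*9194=0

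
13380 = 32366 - 18986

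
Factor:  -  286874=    - 2^1*7^1 * 31^1*661^1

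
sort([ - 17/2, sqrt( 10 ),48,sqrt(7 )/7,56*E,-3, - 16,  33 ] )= [ - 16, - 17/2,- 3,sqrt( 7)/7,sqrt( 10),33, 48,56*E]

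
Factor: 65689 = 13^1*31^1*163^1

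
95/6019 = 95/6019 = 0.02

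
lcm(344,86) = 344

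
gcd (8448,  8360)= 88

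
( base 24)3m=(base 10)94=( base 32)2u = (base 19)4I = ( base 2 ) 1011110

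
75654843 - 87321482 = - 11666639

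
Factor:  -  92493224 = -2^3*11561653^1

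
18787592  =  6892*2726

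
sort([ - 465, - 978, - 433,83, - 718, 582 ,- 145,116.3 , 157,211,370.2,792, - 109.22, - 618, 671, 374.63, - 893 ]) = [ - 978,-893, - 718 , - 618, - 465,-433, - 145 ,-109.22, 83,  116.3,157, 211,  370.2,374.63,582,671,792 ] 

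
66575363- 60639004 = 5936359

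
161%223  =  161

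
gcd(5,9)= 1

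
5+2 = 7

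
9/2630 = 9/2630 = 0.00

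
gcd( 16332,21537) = 3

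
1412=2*706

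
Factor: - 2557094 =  - 2^1*23^1*55589^1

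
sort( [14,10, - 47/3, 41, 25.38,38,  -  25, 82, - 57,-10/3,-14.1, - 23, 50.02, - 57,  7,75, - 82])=[-82, - 57,- 57, - 25, - 23, - 47/3, - 14.1, - 10/3, 7,  10,14,25.38,  38,41,  50.02,  75, 82 ] 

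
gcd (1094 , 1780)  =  2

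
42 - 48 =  - 6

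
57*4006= 228342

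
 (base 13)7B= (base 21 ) 4I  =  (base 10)102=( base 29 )3f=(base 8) 146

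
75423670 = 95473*790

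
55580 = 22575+33005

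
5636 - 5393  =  243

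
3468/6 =578  =  578.00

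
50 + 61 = 111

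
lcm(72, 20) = 360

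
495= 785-290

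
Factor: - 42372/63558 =-2^1 * 3^( - 1) = -2/3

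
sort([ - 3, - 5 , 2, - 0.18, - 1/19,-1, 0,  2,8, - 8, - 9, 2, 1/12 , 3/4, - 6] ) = [ - 9, - 8,-6, - 5 , - 3, - 1, - 0.18, - 1/19, 0,1/12, 3/4, 2, 2, 2, 8 ]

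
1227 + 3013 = 4240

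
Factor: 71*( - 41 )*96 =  - 2^5*3^1* 41^1*71^1  =  -279456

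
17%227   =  17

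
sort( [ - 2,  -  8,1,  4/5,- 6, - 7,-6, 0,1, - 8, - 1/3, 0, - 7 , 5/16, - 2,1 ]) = [ - 8, - 8,  -  7, -7, - 6 , - 6, - 2, - 2, - 1/3  ,  0, 0,5/16,  4/5 , 1,1,  1 ]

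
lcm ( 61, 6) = 366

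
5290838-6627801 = - 1336963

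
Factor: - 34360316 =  - 2^2 * 181^1*47459^1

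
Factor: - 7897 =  - 53^1 * 149^1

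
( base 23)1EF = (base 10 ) 866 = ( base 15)3CB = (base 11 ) 718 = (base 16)362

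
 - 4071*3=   -  12213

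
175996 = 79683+96313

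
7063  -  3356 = 3707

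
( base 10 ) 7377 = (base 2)1110011010001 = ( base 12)4329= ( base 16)1cd1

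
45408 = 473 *96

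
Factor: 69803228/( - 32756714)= - 2^1*11^1*1586437^1*16378357^( - 1) = -34901614/16378357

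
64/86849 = 64/86849 = 0.00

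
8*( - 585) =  - 4680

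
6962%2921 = 1120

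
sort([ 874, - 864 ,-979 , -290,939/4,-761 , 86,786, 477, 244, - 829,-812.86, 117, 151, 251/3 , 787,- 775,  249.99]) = [-979,-864,  -  829,- 812.86, - 775,-761, - 290, 251/3,86,117, 151, 939/4 , 244,  249.99,477,786,787, 874 ] 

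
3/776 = 3/776 = 0.00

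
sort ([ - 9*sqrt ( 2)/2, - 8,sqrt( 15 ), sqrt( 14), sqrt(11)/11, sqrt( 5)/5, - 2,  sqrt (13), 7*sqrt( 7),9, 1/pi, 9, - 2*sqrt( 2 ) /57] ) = [ -8, - 9 * sqrt( 2)/2,- 2, - 2 * sqrt(2) /57, sqrt( 11 ) /11,1/pi,sqrt(5)/5,sqrt ( 13 ), sqrt (14) , sqrt( 15),9, 9,  7*sqrt(7)]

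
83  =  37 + 46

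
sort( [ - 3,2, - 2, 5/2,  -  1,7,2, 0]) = [ -3, - 2,-1,0, 2,2,5/2 , 7]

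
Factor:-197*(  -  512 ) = 2^9*197^1 = 100864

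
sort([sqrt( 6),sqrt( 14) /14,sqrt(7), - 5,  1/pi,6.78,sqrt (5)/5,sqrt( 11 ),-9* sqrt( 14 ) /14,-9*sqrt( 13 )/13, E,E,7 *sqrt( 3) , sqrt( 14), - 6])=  [ - 6, - 5,  -  9 * sqrt( 13)/13, - 9*sqrt( 14)/14, sqrt(14) /14 , 1/pi,sqrt(5 ) /5,sqrt(6), sqrt(7), E,E,sqrt( 11 ),sqrt(14 ), 6.78 , 7 * sqrt ( 3)] 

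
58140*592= 34418880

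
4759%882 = 349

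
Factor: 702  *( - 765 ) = - 2^1*3^5*5^1*13^1 *17^1 = - 537030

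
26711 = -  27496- - 54207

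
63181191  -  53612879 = 9568312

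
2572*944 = 2427968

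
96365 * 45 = 4336425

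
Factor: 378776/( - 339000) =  - 419/375 =- 3^( - 1)*5^( - 3 )*419^1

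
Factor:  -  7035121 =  - 1193^1*5897^1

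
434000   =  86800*5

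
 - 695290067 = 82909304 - 778199371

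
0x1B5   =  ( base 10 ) 437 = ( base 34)ct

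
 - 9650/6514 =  - 4825/3257=-  1.48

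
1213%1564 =1213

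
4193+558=4751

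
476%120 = 116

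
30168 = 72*419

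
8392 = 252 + 8140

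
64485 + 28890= 93375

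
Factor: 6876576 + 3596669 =5^1*41^1 * 47^1*1087^1  =  10473245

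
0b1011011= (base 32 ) 2r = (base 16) 5B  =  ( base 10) 91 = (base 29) 34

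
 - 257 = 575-832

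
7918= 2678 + 5240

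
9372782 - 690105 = 8682677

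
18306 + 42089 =60395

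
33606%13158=7290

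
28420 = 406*70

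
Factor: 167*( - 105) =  - 17535 = - 3^1* 5^1*7^1*167^1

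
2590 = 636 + 1954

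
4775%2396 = 2379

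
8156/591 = 8156/591 = 13.80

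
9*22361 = 201249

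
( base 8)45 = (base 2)100101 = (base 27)1a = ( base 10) 37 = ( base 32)15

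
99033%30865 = 6438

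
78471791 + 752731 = 79224522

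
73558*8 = 588464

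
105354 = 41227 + 64127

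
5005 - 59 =4946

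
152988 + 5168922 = 5321910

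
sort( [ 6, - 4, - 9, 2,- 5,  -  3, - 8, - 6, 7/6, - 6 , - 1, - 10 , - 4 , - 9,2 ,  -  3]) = [-10, - 9,-9, - 8, - 6, - 6, - 5, - 4, -4,  -  3, - 3, - 1,7/6,2, 2,  6 ]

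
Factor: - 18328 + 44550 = 26222 =2^1*7^1*1873^1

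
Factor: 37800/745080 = 45/887 = 3^2*5^1*887^( - 1)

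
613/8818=613/8818 = 0.07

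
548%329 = 219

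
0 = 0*63705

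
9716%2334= 380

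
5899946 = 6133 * 962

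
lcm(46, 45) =2070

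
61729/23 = 2683 + 20/23 = 2683.87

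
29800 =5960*5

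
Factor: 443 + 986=1429^1= 1429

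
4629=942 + 3687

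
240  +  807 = 1047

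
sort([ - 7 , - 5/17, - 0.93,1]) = [ - 7, - 0.93,-5/17, 1 ]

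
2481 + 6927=9408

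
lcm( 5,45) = 45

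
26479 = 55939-29460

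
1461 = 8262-6801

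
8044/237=8044/237 = 33.94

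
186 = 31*6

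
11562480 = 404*28620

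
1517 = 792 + 725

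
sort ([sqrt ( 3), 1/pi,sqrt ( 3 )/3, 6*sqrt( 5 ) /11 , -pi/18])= [-pi/18,1/pi,sqrt( 3)/3, 6 *sqrt( 5 )/11, sqrt( 3)]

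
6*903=5418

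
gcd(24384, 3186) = 6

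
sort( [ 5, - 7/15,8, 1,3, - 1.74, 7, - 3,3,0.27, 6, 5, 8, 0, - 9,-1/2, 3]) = [ - 9,-3, - 1.74,-1/2, - 7/15, 0, 0.27, 1,3,3, 3, 5, 5,6,  7, 8, 8]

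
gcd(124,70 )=2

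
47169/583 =47169/583 =80.91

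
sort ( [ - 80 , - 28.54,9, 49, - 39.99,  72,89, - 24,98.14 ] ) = [ - 80, - 39.99, - 28.54 ,-24,9, 49, 72,89,98.14]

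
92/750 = 46/375 = 0.12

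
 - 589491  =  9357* ( - 63) 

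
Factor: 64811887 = 7^1*9258841^1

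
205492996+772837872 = 978330868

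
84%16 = 4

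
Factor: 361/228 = 19/12= 2^( - 2)*3^( - 1)*19^1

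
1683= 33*51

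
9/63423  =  1/7047 = 0.00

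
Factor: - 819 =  - 3^2*7^1*13^1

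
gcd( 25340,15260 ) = 140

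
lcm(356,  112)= 9968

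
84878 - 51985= 32893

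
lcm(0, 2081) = 0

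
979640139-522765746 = 456874393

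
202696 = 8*25337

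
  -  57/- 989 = 57/989 = 0.06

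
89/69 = 89/69 = 1.29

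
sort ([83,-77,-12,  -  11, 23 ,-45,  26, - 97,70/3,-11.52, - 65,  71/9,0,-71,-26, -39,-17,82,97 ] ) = [ - 97, - 77, - 71,-65,- 45,  -  39,-26,- 17, - 12, - 11.52,-11,0 , 71/9,23,  70/3, 26,  82,83,97 ] 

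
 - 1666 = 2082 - 3748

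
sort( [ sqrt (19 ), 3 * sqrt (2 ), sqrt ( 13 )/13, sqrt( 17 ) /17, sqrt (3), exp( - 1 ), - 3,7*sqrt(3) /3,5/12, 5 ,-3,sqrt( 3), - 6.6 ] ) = [  -  6.6, - 3, - 3,sqrt( 17 ) /17, sqrt (13)/13,exp( - 1), 5/12,sqrt( 3),  sqrt( 3 ), 7*sqrt ( 3) /3, 3*sqrt( 2),sqrt( 19 ) , 5] 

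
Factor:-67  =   - 67^1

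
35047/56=35047/56 =625.84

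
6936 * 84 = 582624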